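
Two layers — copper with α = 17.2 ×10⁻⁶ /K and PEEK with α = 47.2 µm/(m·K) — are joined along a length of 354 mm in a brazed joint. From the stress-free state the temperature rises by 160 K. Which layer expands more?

PEEK

α(copper) = 17.2×10⁻⁶/K vs α(PEEK) = 47.2×10⁻⁶/K.
Higher α expands more for the same ΔT: PEEK.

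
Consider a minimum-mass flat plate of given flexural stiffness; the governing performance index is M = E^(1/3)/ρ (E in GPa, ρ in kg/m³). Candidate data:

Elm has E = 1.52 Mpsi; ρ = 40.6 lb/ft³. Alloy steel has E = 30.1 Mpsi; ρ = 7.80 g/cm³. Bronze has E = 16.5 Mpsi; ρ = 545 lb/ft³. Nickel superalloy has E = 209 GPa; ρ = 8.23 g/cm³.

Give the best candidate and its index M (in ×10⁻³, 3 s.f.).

Putting every candidate on a common basis:
  elm: E = 10.48 GPa, ρ = 650.3 kg/m³
  alloy steel: E = 207.5 GPa, ρ = 7800 kg/m³
  bronze: E = 113.8 GPa, ρ = 8730 kg/m³
  nickel superalloy: E = 209.0 GPa, ρ = 8230 kg/m³
  elm: M = 3.36×10⁻³
  alloy steel: M = 0.759×10⁻³
  nickel superalloy: M = 0.721×10⁻³
  bronze: M = 0.555×10⁻³
Elm has the largest M.

elm, M = 3.36×10⁻³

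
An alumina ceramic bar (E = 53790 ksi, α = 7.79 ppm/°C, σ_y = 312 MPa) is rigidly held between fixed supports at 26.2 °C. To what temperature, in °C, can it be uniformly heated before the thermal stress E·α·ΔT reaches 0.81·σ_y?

114 °C

E = 53790 ksi = 370.9 GPa.
E·α·ΔT = 252.7 MPa ⇒ ΔT = 252.7 / (370.9×10³ × 7.79×10⁻⁶) = 87.47 K.
T = 26.2 + 87.47 = 113.7 °C.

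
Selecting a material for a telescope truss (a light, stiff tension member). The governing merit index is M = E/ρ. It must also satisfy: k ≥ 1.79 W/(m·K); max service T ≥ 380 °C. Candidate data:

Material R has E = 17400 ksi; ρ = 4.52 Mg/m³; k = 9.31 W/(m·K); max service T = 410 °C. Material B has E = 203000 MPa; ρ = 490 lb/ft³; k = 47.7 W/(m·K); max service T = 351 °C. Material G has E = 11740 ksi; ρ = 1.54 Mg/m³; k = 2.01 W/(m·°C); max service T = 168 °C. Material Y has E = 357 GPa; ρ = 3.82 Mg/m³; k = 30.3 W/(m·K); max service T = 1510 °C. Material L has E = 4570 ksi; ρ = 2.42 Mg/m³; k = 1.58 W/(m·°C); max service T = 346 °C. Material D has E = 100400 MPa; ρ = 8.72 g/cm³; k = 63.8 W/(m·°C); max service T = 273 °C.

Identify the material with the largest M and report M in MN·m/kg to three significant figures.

material Y, M = 93.5 MN·m/kg

Screen on constraints: k ≥ 1.79 W/(m·K); max service T ≥ 380 °C. Survivors: material R, material Y.
Putting every candidate on a common basis:
  material R: E = 120.0 GPa, ρ = 4520 kg/m³
  material Y: E = 357.0 GPa, ρ = 3820 kg/m³
  material Y: M = 93.5 MN·m/kg
  material R: M = 26.5 MN·m/kg
Material Y ranks first.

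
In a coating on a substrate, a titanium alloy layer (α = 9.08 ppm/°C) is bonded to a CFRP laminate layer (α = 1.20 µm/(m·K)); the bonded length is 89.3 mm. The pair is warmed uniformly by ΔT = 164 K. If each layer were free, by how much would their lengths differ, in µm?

115 µm

Δα = |9.08 − 1.20|×10⁻⁶/K = 7.88×10⁻⁶/K.
ΔL_mismatch = Δα·L·ΔT = 7.88×10⁻⁶ × 89.3 mm × 164.0 K = 115 µm.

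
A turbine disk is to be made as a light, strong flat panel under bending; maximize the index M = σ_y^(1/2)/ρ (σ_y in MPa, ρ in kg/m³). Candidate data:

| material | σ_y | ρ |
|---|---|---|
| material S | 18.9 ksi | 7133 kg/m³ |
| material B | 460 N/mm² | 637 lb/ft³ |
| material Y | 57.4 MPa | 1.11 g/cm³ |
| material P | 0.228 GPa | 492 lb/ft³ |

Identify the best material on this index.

Convert each candidate to consistent units, then evaluate M:
  material S: σ_y = 130.3 MPa, ρ = 7133 kg/m³
  material B: σ_y = 460.0 MPa, ρ = 10200 kg/m³
  material Y: σ_y = 57.40 MPa, ρ = 1110 kg/m³
  material P: σ_y = 228.0 MPa, ρ = 7881 kg/m³
  material Y: M = 6.83×10⁻³
  material B: M = 2.10×10⁻³
  material P: M = 1.92×10⁻³
  material S: M = 1.60×10⁻³
Material Y ranks first.

material Y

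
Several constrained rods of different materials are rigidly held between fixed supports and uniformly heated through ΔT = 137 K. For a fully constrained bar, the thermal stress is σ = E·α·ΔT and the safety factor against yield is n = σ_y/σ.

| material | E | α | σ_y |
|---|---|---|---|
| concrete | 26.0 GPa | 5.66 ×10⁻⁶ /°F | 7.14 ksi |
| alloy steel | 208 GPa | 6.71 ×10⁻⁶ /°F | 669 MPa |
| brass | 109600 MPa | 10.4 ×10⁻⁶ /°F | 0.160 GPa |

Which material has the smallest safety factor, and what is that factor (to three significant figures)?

In consistent units (E in GPa, α in ×10⁻⁶/K, σ_y in MPa):
  concrete: E = 26.00, α = 10.2, σ_y = 49.23 → σ = 36.3 MPa, n = 1.36
  alloy steel: E = 208.0, α = 12.1, σ_y = 669.0 → σ = 344 MPa, n = 1.94
  brass: E = 109.6, α = 18.7, σ_y = 160.0 → σ = 281 MPa, n = 0.569
The minimum is brass at n = 0.569.

brass, n = 0.569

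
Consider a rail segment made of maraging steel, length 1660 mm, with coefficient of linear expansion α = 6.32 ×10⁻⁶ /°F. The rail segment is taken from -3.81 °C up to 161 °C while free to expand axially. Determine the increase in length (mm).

3.11 mm

Convert α: 6.32×10⁻⁶/°F × (9/5) = 11.4×10⁻⁶/K.
ΔT = 161 − (-3.81) = 164.8 K.
ΔL = α·L₀·ΔT = 11.4×10⁻⁶ × 1660 mm × 164.8 K = 3.11 mm.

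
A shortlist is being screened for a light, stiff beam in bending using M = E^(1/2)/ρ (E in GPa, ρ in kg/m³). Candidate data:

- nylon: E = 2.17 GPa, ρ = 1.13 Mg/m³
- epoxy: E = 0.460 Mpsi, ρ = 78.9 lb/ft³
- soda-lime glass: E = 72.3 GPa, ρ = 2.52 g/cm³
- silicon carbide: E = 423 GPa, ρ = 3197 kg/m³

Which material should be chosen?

silicon carbide

After converting to SI:
  nylon: E = 2.170 GPa, ρ = 1130 kg/m³
  epoxy: E = 3.172 GPa, ρ = 1264 kg/m³
  soda-lime glass: E = 72.30 GPa, ρ = 2520 kg/m³
  silicon carbide: E = 423.0 GPa, ρ = 3197 kg/m³
  silicon carbide: M = 6.43×10⁻³
  soda-lime glass: M = 3.37×10⁻³
  epoxy: M = 1.41×10⁻³
  nylon: M = 1.30×10⁻³
Silicon carbide ranks first.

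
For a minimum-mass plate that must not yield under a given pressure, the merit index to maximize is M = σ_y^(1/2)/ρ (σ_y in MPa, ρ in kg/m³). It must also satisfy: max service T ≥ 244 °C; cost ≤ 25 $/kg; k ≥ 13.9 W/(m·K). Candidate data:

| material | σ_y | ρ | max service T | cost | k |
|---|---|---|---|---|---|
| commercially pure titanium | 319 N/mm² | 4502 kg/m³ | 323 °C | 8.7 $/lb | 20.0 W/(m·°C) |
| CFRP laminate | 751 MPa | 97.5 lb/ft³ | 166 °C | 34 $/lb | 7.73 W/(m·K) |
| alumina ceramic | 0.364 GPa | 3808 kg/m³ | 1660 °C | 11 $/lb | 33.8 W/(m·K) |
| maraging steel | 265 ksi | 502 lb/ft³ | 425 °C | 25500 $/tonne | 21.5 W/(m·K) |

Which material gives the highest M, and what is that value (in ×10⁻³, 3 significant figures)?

Screen on constraints: max service T ≥ 244 °C; cost ≤ 25 $/kg; k ≥ 13.9 W/(m·K). Survivors: commercially pure titanium, alumina ceramic.
After converting to SI:
  commercially pure titanium: σ_y = 319.0 MPa, ρ = 4502 kg/m³
  alumina ceramic: σ_y = 364.0 MPa, ρ = 3808 kg/m³
  alumina ceramic: M = 5.01×10⁻³
  commercially pure titanium: M = 3.97×10⁻³
The maximum is for alumina ceramic.

alumina ceramic, M = 5.01×10⁻³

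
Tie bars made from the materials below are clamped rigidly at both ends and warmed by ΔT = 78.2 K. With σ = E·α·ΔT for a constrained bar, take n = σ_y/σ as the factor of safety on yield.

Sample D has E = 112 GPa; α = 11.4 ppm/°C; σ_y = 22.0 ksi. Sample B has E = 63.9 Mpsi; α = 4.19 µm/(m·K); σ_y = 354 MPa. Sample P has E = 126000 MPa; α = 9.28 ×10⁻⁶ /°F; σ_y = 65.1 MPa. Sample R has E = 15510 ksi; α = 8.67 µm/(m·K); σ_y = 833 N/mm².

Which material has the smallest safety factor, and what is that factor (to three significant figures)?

sample P, n = 0.396

In consistent units (E in GPa, α in ×10⁻⁶/K, σ_y in MPa):
  sample D: E = 112.0, α = 11.4, σ_y = 151.7 → σ = 99.8 MPa, n = 1.52
  sample B: E = 440.6, α = 4.19, σ_y = 354.0 → σ = 144 MPa, n = 2.45
  sample P: E = 126.0, α = 16.7, σ_y = 65.10 → σ = 165 MPa, n = 0.396
  sample R: E = 106.9, α = 8.67, σ_y = 833.0 → σ = 72.5 MPa, n = 11.5
The minimum is sample P at n = 0.396.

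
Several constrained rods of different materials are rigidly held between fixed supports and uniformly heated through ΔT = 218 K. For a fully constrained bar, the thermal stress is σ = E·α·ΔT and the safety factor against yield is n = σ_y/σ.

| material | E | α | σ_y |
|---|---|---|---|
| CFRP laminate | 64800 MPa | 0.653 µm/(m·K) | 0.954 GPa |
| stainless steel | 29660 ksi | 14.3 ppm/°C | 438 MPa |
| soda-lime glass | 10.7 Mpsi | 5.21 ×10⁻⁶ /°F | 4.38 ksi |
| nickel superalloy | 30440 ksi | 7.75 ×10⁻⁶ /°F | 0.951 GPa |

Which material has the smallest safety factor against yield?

With everything in SI (GPa, ×10⁻⁶/K, MPa):
  CFRP laminate: E = 64.80, α = 0.653, σ_y = 954.0 → σ = 9.22 MPa, n = 103
  stainless steel: E = 204.5, α = 14.3, σ_y = 438.0 → σ = 638 MPa, n = 0.687
  soda-lime glass: E = 73.77, α = 9.38, σ_y = 30.20 → σ = 151 MPa, n = 0.200
  nickel superalloy: E = 209.9, α = 13.9, σ_y = 951.0 → σ = 638 MPa, n = 1.49
Soda-lime glass has the lowest safety factor, n = 0.200.

soda-lime glass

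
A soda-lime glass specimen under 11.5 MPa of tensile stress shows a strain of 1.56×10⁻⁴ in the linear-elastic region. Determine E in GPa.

E = σ/ε = 11.5 MPa / 1.56×10⁻⁴ = 73720 MPa = 73.7 GPa.

73.7 GPa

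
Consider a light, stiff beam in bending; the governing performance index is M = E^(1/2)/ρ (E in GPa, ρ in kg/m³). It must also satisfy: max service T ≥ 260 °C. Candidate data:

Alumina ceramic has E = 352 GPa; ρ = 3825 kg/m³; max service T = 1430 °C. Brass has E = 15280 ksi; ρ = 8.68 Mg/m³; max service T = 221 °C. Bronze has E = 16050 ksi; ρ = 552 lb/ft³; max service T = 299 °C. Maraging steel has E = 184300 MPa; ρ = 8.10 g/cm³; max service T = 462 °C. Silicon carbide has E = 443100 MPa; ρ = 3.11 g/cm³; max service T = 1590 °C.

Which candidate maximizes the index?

Screen on constraints: max service T ≥ 260 °C. Survivors: alumina ceramic, bronze, maraging steel, silicon carbide.
Normalizing units and computing the index:
  alumina ceramic: E = 352.0 GPa, ρ = 3825 kg/m³
  bronze: E = 110.7 GPa, ρ = 8842 kg/m³
  maraging steel: E = 184.3 GPa, ρ = 8100 kg/m³
  silicon carbide: E = 443.1 GPa, ρ = 3110 kg/m³
  silicon carbide: M = 6.77×10⁻³
  alumina ceramic: M = 4.91×10⁻³
  maraging steel: M = 1.68×10⁻³
  bronze: M = 1.19×10⁻³
Silicon carbide has the largest M.

silicon carbide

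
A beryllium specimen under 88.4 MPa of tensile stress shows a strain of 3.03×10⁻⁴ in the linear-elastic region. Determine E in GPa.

E = σ/ε = 88.4 MPa / 3.03×10⁻⁴ = 291700 MPa = 292 GPa.

292 GPa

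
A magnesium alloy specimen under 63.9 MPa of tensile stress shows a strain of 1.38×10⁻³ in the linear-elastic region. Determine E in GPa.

E = σ/ε = 63.9 MPa / 1.38×10⁻³ = 46300 MPa = 46.3 GPa.

46.3 GPa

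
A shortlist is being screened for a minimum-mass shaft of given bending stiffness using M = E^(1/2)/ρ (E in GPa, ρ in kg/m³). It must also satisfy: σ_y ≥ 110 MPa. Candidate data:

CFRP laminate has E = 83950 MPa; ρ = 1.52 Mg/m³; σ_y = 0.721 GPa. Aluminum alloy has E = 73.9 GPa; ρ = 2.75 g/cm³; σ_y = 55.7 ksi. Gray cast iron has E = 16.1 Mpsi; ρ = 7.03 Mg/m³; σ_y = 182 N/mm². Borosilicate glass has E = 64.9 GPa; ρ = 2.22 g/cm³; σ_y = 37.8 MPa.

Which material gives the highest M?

Screen on constraints: σ_y ≥ 110 MPa. Survivors: CFRP laminate, aluminum alloy, gray cast iron.
In SI units:
  CFRP laminate: E = 83.95 GPa, ρ = 1520 kg/m³
  aluminum alloy: E = 73.90 GPa, ρ = 2750 kg/m³
  gray cast iron: E = 111.0 GPa, ρ = 7030 kg/m³
  CFRP laminate: M = 6.03×10⁻³
  aluminum alloy: M = 3.13×10⁻³
  gray cast iron: M = 1.50×10⁻³
CFRP laminate has the largest M.

CFRP laminate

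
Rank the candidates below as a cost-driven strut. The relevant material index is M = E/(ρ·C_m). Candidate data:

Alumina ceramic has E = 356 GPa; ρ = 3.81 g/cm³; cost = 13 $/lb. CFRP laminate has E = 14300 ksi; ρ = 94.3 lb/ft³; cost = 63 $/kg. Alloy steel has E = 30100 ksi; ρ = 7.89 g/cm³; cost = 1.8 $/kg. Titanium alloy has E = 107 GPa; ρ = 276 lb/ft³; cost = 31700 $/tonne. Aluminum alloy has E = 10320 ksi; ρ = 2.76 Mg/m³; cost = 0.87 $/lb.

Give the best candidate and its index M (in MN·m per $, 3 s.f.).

After converting to SI:
  alumina ceramic: E = 356.0 GPa, ρ = 3810 kg/m³, cost = 28.66 $/kg
  CFRP laminate: E = 98.60 GPa, ρ = 1511 kg/m³, cost = 63.00 $/kg
  alloy steel: E = 207.5 GPa, ρ = 7890 kg/m³, cost = 1.800 $/kg
  titanium alloy: E = 107.0 GPa, ρ = 4421 kg/m³, cost = 31.70 $/kg
  aluminum alloy: E = 71.15 GPa, ρ = 2760 kg/m³, cost = 1.918 $/kg
  alloy steel: M = 14.6 MN·m per $
  aluminum alloy: M = 13.4 MN·m per $
  alumina ceramic: M = 3.26 MN·m per $
  CFRP laminate: M = 1.04 MN·m per $
  titanium alloy: M = 0.763 MN·m per $
Alloy steel has the largest M.

alloy steel, M = 14.6 MN·m per $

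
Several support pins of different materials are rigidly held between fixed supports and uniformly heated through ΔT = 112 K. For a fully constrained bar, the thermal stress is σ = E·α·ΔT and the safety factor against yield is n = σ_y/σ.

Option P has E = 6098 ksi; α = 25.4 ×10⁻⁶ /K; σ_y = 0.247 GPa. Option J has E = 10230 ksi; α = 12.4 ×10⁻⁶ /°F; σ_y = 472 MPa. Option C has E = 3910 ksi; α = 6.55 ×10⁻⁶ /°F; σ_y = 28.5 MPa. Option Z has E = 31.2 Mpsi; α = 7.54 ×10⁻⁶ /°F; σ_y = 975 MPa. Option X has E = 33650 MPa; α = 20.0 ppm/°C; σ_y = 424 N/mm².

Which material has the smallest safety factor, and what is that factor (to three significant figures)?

option C, n = 0.801

With everything in SI (GPa, ×10⁻⁶/K, MPa):
  option P: E = 42.04, α = 25.4, σ_y = 247.0 → σ = 120 MPa, n = 2.07
  option J: E = 70.53, α = 22.3, σ_y = 472.0 → σ = 176 MPa, n = 2.68
  option C: E = 26.96, α = 11.8, σ_y = 28.50 → σ = 35.6 MPa, n = 0.801
  option Z: E = 215.1, α = 13.6, σ_y = 975.0 → σ = 327 MPa, n = 2.98
  option X: E = 33.65, α = 20.0, σ_y = 424.0 → σ = 75.4 MPa, n = 5.63
Smallest n: option C with n = 0.801.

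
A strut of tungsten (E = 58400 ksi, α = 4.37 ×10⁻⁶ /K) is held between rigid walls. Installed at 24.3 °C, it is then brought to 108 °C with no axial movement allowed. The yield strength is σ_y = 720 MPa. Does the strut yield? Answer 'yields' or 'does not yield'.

E = 58400 ksi = 402.7 GPa.
ΔT = 83.70 K. Constrained thermal stress σ = E·α·ΔT = 402.7×10³ MPa × 4.37×10⁻⁶ × 83.70 = 147 MPa (compressive).
Compare to σ_y = 720 MPa: σ < σ_y, so it does not yield.

does not yield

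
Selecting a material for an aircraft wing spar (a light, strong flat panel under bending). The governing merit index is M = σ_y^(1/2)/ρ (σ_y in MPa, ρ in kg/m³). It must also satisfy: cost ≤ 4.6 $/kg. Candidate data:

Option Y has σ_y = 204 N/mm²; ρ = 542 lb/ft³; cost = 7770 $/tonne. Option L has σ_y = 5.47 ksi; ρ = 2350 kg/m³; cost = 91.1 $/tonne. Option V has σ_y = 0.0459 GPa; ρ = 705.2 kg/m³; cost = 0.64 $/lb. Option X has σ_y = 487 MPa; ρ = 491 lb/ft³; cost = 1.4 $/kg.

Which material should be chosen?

Screen on constraints: cost ≤ 4.6 $/kg. Survivors: option L, option V, option X.
Putting every candidate on a common basis:
  option L: σ_y = 37.71 MPa, ρ = 2350 kg/m³
  option V: σ_y = 45.90 MPa, ρ = 705.2 kg/m³
  option X: σ_y = 487.0 MPa, ρ = 7865 kg/m³
  option V: M = 9.61×10⁻³
  option X: M = 2.81×10⁻³
  option L: M = 2.61×10⁻³
Highest index: option V.

option V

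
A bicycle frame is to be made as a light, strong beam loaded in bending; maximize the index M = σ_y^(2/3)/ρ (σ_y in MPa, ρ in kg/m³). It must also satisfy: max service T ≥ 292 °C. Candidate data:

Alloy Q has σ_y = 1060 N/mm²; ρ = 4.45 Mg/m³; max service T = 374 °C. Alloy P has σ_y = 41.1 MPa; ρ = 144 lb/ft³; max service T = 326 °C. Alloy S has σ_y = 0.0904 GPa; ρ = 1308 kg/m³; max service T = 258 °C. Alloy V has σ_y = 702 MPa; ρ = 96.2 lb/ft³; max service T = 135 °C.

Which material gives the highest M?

Screen on constraints: max service T ≥ 292 °C. Survivors: alloy Q, alloy P.
After converting to SI:
  alloy Q: σ_y = 1060 MPa, ρ = 4450 kg/m³
  alloy P: σ_y = 41.10 MPa, ρ = 2307 kg/m³
  alloy Q: M = 23.4×10⁻³
  alloy P: M = 5.16×10⁻³
Alloy Q has the largest M.

alloy Q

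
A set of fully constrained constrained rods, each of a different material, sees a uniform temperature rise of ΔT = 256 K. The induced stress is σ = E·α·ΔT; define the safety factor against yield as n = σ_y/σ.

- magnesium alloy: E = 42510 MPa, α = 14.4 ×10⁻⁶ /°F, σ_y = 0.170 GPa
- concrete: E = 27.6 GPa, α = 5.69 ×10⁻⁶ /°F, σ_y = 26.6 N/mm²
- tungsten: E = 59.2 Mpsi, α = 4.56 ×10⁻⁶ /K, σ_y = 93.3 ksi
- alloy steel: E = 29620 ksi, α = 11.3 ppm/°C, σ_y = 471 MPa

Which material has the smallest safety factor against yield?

concrete

Per material, after unit conversion:
  magnesium alloy: E = 42.51, α = 25.9, σ_y = 170.0 → σ = 282 MPa, n = 0.603
  concrete: E = 27.60, α = 10.2, σ_y = 26.60 → σ = 72.4 MPa, n = 0.368
  tungsten: E = 408.2, α = 4.56, σ_y = 643.3 → σ = 476 MPa, n = 1.35
  alloy steel: E = 204.2, α = 11.3, σ_y = 471.0 → σ = 591 MPa, n = 0.797
Concrete has the lowest safety factor, n = 0.368.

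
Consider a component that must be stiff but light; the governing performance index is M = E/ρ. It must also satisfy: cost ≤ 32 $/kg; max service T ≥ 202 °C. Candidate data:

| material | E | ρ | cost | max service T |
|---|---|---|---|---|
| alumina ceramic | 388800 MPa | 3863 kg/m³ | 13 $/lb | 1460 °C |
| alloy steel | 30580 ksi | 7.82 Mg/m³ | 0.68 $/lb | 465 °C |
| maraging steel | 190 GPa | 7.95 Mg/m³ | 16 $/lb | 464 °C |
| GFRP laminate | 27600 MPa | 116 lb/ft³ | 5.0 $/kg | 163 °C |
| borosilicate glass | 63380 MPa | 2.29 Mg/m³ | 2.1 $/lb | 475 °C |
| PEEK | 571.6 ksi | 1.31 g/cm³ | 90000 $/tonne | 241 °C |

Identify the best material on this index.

Screen on constraints: cost ≤ 32 $/kg; max service T ≥ 202 °C. Survivors: alumina ceramic, alloy steel, borosilicate glass.
Putting every candidate on a common basis:
  alumina ceramic: E = 388.8 GPa, ρ = 3863 kg/m³
  alloy steel: E = 210.8 GPa, ρ = 7820 kg/m³
  borosilicate glass: E = 63.38 GPa, ρ = 2290 kg/m³
  alumina ceramic: M = 101 MN·m/kg
  borosilicate glass: M = 27.7 MN·m/kg
  alloy steel: M = 27.0 MN·m/kg
Alumina ceramic has the largest M.

alumina ceramic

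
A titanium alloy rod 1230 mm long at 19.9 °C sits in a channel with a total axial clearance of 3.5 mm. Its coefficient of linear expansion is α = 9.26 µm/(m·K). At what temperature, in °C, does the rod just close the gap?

α·L₀·ΔT = 3.5 mm ⇒ ΔT = 3.5 / (9.26×10⁻⁶ × 1230.0) = 307.3 K.
T = 19.9 + 307.3 = 327.2 °C.

327 °C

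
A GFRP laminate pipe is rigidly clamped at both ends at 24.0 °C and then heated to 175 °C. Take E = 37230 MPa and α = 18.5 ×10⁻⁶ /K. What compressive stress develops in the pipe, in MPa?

E = 37230 MPa = 37.23 GPa.
ΔT = 151.0 K. Constrained thermal stress σ = E·α·ΔT = 37.23×10³ MPa × 18.5×10⁻⁶ × 151.0 = 104 MPa (compressive).

104 MPa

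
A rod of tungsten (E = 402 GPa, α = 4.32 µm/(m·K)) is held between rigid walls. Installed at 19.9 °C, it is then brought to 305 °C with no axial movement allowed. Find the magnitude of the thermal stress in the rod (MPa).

495 MPa

ΔT = 285.1 K. Constrained thermal stress σ = E·α·ΔT = 402.0×10³ MPa × 4.32×10⁻⁶ × 285.1 = 495 MPa (compressive).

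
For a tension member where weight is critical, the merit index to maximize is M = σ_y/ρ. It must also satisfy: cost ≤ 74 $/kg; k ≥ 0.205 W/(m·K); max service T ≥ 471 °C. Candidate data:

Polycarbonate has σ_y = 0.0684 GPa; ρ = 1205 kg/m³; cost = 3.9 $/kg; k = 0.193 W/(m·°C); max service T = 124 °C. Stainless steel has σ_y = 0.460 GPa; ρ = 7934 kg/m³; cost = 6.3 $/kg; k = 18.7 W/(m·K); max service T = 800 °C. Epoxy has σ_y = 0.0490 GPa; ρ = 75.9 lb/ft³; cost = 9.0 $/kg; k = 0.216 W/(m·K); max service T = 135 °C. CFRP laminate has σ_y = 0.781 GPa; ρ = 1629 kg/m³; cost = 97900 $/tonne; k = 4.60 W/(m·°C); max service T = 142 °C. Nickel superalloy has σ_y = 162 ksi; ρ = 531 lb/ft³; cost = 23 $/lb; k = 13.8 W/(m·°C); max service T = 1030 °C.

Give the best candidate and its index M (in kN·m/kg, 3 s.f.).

Screen on constraints: cost ≤ 74 $/kg; k ≥ 0.205 W/(m·K); max service T ≥ 471 °C. Survivors: stainless steel, nickel superalloy.
After converting to SI:
  stainless steel: σ_y = 460.0 MPa, ρ = 7934 kg/m³
  nickel superalloy: σ_y = 1117 MPa, ρ = 8506 kg/m³
  nickel superalloy: M = 131 kN·m/kg
  stainless steel: M = 58.0 kN·m/kg
Nickel superalloy ranks first.

nickel superalloy, M = 131 kN·m/kg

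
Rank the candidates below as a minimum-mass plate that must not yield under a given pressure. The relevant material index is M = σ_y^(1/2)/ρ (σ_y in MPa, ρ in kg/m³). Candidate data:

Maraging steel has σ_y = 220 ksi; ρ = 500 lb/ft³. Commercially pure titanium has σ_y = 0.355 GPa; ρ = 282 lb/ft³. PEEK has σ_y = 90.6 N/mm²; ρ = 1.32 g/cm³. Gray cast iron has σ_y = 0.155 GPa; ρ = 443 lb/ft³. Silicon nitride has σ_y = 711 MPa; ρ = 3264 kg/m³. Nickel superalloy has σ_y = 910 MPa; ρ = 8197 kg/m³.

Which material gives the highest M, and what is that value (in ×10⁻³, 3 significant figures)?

silicon nitride, M = 8.17×10⁻³

Putting every candidate on a common basis:
  maraging steel: σ_y = 1517 MPa, ρ = 8009 kg/m³
  commercially pure titanium: σ_y = 355.0 MPa, ρ = 4517 kg/m³
  PEEK: σ_y = 90.60 MPa, ρ = 1320 kg/m³
  gray cast iron: σ_y = 155.0 MPa, ρ = 7096 kg/m³
  silicon nitride: σ_y = 711.0 MPa, ρ = 3264 kg/m³
  nickel superalloy: σ_y = 910.0 MPa, ρ = 8197 kg/m³
  silicon nitride: M = 8.17×10⁻³
  PEEK: M = 7.21×10⁻³
  maraging steel: M = 4.86×10⁻³
  commercially pure titanium: M = 4.17×10⁻³
  nickel superalloy: M = 3.68×10⁻³
  gray cast iron: M = 1.75×10⁻³
The maximum is for silicon nitride.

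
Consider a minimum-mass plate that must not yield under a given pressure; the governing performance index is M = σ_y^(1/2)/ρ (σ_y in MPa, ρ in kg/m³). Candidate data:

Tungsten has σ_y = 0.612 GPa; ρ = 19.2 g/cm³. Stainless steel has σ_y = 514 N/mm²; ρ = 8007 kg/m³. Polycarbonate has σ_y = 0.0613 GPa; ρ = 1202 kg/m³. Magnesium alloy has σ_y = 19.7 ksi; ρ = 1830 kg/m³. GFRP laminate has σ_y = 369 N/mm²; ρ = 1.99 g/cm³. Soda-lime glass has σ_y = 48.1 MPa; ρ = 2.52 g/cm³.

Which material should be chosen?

Normalizing units and computing the index:
  tungsten: σ_y = 612.0 MPa, ρ = 19200 kg/m³
  stainless steel: σ_y = 514.0 MPa, ρ = 8007 kg/m³
  polycarbonate: σ_y = 61.30 MPa, ρ = 1202 kg/m³
  magnesium alloy: σ_y = 135.8 MPa, ρ = 1830 kg/m³
  GFRP laminate: σ_y = 369.0 MPa, ρ = 1990 kg/m³
  soda-lime glass: σ_y = 48.10 MPa, ρ = 2520 kg/m³
  GFRP laminate: M = 9.65×10⁻³
  polycarbonate: M = 6.51×10⁻³
  magnesium alloy: M = 6.37×10⁻³
  stainless steel: M = 2.83×10⁻³
  soda-lime glass: M = 2.75×10⁻³
  tungsten: M = 1.29×10⁻³
The maximum is for GFRP laminate.

GFRP laminate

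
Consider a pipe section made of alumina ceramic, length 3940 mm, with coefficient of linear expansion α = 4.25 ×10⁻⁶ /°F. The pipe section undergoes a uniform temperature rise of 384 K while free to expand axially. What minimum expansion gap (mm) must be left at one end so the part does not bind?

Convert α: 4.25×10⁻⁶/°F × (9/5) = 7.65×10⁻⁶/K.
ΔL = α·L₀·ΔT = 7.65×10⁻⁶ × 3940 mm × 384.0 K = 11.6 mm.

11.6 mm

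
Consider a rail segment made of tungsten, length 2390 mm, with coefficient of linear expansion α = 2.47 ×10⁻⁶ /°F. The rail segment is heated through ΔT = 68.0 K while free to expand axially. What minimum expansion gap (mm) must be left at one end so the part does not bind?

0.723 mm

Convert α: 2.47×10⁻⁶/°F × (9/5) = 4.45×10⁻⁶/K.
ΔL = α·L₀·ΔT = 4.45×10⁻⁶ × 2390 mm × 68.00 K = 0.723 mm.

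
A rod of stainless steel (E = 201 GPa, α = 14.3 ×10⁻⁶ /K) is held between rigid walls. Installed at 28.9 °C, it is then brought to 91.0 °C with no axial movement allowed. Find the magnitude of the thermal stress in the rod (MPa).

ΔT = 62.10 K. Constrained thermal stress σ = E·α·ΔT = 201.0×10³ MPa × 14.3×10⁻⁶ × 62.10 = 178 MPa (compressive).

178 MPa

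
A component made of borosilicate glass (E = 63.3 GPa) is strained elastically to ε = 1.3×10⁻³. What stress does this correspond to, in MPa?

σ = E·ε = 63300 MPa × 1.3×10⁻³ = 82.3 MPa.

82.3 MPa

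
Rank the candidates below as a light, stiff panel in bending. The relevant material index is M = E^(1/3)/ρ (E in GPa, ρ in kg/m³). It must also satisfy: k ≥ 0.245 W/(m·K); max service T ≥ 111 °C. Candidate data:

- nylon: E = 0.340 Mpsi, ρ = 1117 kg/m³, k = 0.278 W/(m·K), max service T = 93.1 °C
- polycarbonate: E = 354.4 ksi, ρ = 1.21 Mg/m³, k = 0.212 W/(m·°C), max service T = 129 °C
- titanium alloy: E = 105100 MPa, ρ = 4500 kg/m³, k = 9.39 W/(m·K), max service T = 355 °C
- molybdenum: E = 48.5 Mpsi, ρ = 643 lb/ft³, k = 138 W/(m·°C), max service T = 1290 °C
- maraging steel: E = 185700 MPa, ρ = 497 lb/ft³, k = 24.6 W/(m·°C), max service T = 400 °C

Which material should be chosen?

titanium alloy

Screen on constraints: k ≥ 0.245 W/(m·K); max service T ≥ 111 °C. Survivors: titanium alloy, molybdenum, maraging steel.
After converting to SI:
  titanium alloy: E = 105.1 GPa, ρ = 4500 kg/m³
  molybdenum: E = 334.4 GPa, ρ = 10300 kg/m³
  maraging steel: E = 185.7 GPa, ρ = 7961 kg/m³
  titanium alloy: M = 1.05×10⁻³
  maraging steel: M = 0.717×10⁻³
  molybdenum: M = 0.674×10⁻³
The maximum is for titanium alloy.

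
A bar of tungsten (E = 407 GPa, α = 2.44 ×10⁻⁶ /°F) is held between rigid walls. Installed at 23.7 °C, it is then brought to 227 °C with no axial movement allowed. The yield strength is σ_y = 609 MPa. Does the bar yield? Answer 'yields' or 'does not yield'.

does not yield

α = 2.44×10⁻⁶/°F × 9/5 = 4.39×10⁻⁶/K.
ΔT = 203.3 K. Constrained thermal stress σ = E·α·ΔT = 407.0×10³ MPa × 4.39×10⁻⁶ × 203.3 = 363 MPa (compressive).
Compare to σ_y = 609 MPa: σ < σ_y, so it does not yield.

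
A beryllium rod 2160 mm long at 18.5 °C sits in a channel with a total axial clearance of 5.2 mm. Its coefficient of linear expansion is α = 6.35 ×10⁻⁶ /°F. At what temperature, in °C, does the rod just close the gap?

229 °C

α = 6.35×10⁻⁶/°F × 9/5 = 11.4×10⁻⁶/K.
α·L₀·ΔT = 5.2 mm ⇒ ΔT = 5.2 / (11.4×10⁻⁶ × 2160.0) = 210.6 K.
T = 18.5 + 210.6 = 229.1 °C.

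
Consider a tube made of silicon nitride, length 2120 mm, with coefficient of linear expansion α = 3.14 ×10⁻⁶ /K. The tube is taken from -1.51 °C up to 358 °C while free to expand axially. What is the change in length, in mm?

ΔT = 358 − (-1.51) = 359.5 K.
ΔL = α·L₀·ΔT = 3.14×10⁻⁶ × 2120 mm × 359.5 K = 2.39 mm.

2.39 mm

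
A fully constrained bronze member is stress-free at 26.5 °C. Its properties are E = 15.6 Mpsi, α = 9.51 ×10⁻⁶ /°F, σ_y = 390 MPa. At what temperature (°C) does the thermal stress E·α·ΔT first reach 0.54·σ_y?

E = 15.6 Mpsi = 107.6 GPa.
α = 9.51×10⁻⁶/°F × 9/5 = 17.1×10⁻⁶/K.
E·α·ΔT = 210.6 MPa ⇒ ΔT = 210.6 / (107.6×10³ × 17.1×10⁻⁶) = 114.4 K.
T = 26.5 + 114.4 = 140.9 °C.

141 °C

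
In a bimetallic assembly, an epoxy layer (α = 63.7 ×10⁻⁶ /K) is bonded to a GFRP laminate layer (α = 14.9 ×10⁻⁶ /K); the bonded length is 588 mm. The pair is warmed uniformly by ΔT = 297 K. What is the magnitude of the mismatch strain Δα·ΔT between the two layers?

0.0145

Δα = |63.7 − 14.9|×10⁻⁶/K = 48.8×10⁻⁶/K.
Mismatch strain = Δα·ΔT = 48.8×10⁻⁶ × 297.0 = 0.0145.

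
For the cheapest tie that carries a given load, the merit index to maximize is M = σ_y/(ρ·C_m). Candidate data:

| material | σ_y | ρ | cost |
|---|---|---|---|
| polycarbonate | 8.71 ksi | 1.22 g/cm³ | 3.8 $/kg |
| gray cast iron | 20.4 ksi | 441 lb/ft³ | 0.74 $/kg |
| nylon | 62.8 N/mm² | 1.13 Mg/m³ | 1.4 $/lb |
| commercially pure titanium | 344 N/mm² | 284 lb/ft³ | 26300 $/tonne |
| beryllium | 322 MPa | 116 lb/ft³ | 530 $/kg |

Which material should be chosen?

gray cast iron

In SI units:
  polycarbonate: σ_y = 60.05 MPa, ρ = 1220 kg/m³, cost = 3.800 $/kg
  gray cast iron: σ_y = 140.7 MPa, ρ = 7064 kg/m³, cost = 0.7400 $/kg
  nylon: σ_y = 62.80 MPa, ρ = 1130 kg/m³, cost = 3.086 $/kg
  commercially pure titanium: σ_y = 344.0 MPa, ρ = 4549 kg/m³, cost = 26.30 $/kg
  beryllium: σ_y = 322.0 MPa, ρ = 1858 kg/m³, cost = 530.0 $/kg
  gray cast iron: M = 26.9 kN·m per $
  nylon: M = 18.0 kN·m per $
  polycarbonate: M = 13.0 kN·m per $
  commercially pure titanium: M = 2.88 kN·m per $
  beryllium: M = 0.327 kN·m per $
Gray cast iron has the largest M.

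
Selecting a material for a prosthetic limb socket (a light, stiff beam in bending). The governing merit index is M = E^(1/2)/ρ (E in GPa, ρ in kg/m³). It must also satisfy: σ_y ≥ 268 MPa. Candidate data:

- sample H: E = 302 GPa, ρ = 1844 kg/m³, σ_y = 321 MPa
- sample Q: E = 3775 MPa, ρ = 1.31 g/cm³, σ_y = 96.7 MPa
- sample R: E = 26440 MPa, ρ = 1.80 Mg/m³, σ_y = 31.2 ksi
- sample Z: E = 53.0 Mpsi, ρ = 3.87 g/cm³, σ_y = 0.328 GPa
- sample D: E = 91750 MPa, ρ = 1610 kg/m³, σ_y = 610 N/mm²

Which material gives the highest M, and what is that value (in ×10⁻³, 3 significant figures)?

Screen on constraints: σ_y ≥ 268 MPa. Survivors: sample H, sample Z, sample D.
In SI units:
  sample H: E = 302.0 GPa, ρ = 1844 kg/m³
  sample Z: E = 365.4 GPa, ρ = 3870 kg/m³
  sample D: E = 91.75 GPa, ρ = 1610 kg/m³
  sample H: M = 9.42×10⁻³
  sample D: M = 5.95×10⁻³
  sample Z: M = 4.94×10⁻³
The maximum is for sample H.

sample H, M = 9.42×10⁻³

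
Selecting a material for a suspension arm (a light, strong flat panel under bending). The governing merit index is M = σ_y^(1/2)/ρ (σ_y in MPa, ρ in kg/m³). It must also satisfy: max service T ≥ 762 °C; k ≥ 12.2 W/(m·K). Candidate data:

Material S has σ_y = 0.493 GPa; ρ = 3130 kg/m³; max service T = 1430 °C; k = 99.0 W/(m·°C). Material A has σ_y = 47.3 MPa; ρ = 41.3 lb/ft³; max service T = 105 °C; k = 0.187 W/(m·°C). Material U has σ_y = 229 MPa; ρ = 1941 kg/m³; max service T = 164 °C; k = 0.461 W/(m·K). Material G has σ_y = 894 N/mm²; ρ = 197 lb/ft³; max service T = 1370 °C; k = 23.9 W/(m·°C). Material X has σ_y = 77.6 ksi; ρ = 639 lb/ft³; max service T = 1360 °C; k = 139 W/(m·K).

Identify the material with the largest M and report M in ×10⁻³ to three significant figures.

Screen on constraints: max service T ≥ 762 °C; k ≥ 12.2 W/(m·K). Survivors: material S, material G, material X.
Putting every candidate on a common basis:
  material S: σ_y = 493.0 MPa, ρ = 3130 kg/m³
  material G: σ_y = 894.0 MPa, ρ = 3156 kg/m³
  material X: σ_y = 535.0 MPa, ρ = 10240 kg/m³
  material G: M = 9.48×10⁻³
  material S: M = 7.09×10⁻³
  material X: M = 2.26×10⁻³
Material G ranks first.

material G, M = 9.48×10⁻³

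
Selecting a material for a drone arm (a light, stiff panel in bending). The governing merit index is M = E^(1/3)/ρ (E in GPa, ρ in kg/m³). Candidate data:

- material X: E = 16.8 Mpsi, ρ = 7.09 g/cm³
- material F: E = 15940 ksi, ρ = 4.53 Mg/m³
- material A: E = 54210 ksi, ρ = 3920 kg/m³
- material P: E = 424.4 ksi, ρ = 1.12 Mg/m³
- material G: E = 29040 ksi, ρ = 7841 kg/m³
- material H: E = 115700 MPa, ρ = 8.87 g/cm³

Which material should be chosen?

Putting every candidate on a common basis:
  material X: E = 115.8 GPa, ρ = 7090 kg/m³
  material F: E = 109.9 GPa, ρ = 4530 kg/m³
  material A: E = 373.8 GPa, ρ = 3920 kg/m³
  material P: E = 2.926 GPa, ρ = 1120 kg/m³
  material G: E = 200.2 GPa, ρ = 7841 kg/m³
  material H: E = 115.7 GPa, ρ = 8870 kg/m³
  material A: M = 1.84×10⁻³
  material P: M = 1.28×10⁻³
  material F: M = 1.06×10⁻³
  material G: M = 0.746×10⁻³
  material X: M = 0.688×10⁻³
  material H: M = 0.549×10⁻³
Material A ranks first.

material A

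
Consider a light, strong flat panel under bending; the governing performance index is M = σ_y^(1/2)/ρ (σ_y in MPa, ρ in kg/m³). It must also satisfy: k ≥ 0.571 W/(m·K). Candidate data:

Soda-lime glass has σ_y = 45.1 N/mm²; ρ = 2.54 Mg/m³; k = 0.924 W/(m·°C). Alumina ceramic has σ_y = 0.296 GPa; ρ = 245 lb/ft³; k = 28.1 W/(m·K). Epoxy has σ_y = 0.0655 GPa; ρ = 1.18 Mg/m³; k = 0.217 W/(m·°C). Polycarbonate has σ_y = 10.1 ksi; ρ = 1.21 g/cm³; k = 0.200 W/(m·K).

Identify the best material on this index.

alumina ceramic

Screen on constraints: k ≥ 0.571 W/(m·K). Survivors: soda-lime glass, alumina ceramic.
Convert each candidate to consistent units, then evaluate M:
  soda-lime glass: σ_y = 45.10 MPa, ρ = 2540 kg/m³
  alumina ceramic: σ_y = 296.0 MPa, ρ = 3925 kg/m³
  alumina ceramic: M = 4.38×10⁻³
  soda-lime glass: M = 2.64×10⁻³
Alumina ceramic has the largest M.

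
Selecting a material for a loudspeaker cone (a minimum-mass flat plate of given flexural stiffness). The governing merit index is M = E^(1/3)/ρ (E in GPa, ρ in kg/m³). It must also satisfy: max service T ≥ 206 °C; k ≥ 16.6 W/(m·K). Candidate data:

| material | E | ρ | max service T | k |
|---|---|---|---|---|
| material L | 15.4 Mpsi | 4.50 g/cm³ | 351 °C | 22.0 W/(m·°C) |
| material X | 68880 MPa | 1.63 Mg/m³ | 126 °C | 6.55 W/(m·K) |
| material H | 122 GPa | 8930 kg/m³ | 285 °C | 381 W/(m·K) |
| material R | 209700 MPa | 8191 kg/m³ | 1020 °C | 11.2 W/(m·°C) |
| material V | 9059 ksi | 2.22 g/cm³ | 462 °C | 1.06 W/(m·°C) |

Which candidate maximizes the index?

Screen on constraints: max service T ≥ 206 °C; k ≥ 16.6 W/(m·K). Survivors: material L, material H.
Convert each candidate to consistent units, then evaluate M:
  material L: E = 106.2 GPa, ρ = 4500 kg/m³
  material H: E = 122.0 GPa, ρ = 8930 kg/m³
  material L: M = 1.05×10⁻³
  material H: M = 0.555×10⁻³
Material L ranks first.

material L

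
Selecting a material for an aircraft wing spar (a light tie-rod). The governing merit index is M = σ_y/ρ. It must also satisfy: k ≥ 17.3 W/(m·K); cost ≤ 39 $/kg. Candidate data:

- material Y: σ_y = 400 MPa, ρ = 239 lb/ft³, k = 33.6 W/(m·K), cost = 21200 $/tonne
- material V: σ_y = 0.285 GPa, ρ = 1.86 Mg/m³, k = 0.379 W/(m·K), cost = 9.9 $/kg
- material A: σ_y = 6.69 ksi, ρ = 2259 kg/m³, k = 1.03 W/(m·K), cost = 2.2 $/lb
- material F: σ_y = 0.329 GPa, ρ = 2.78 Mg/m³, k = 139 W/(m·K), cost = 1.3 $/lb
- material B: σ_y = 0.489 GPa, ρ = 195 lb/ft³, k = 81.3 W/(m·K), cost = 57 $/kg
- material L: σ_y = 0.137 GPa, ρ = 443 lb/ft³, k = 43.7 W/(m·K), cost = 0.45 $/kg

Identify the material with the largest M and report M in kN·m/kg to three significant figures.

material F, M = 118 kN·m/kg

Screen on constraints: k ≥ 17.3 W/(m·K); cost ≤ 39 $/kg. Survivors: material Y, material F, material L.
Putting every candidate on a common basis:
  material Y: σ_y = 400.0 MPa, ρ = 3828 kg/m³
  material F: σ_y = 329.0 MPa, ρ = 2780 kg/m³
  material L: σ_y = 137.0 MPa, ρ = 7096 kg/m³
  material F: M = 118 kN·m/kg
  material Y: M = 104 kN·m/kg
  material L: M = 19.3 kN·m/kg
Material F ranks first.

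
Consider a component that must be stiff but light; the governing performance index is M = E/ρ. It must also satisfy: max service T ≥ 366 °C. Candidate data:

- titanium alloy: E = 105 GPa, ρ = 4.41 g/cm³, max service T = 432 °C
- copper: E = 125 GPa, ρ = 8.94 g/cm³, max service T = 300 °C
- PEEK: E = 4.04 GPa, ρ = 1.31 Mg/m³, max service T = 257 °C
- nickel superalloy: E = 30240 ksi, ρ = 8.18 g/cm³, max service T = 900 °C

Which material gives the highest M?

Screen on constraints: max service T ≥ 366 °C. Survivors: titanium alloy, nickel superalloy.
Convert each candidate to consistent units, then evaluate M:
  titanium alloy: E = 105.0 GPa, ρ = 4410 kg/m³
  nickel superalloy: E = 208.5 GPa, ρ = 8180 kg/m³
  nickel superalloy: M = 25.5 MN·m/kg
  titanium alloy: M = 23.8 MN·m/kg
Nickel superalloy has the largest M.

nickel superalloy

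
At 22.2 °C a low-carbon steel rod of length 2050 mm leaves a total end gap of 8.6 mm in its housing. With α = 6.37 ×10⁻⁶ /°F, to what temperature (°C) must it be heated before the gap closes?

α = 6.37×10⁻⁶/°F × 9/5 = 11.5×10⁻⁶/K.
α·L₀·ΔT = 8.6 mm ⇒ ΔT = 8.6 / (11.5×10⁻⁶ × 2050.0) = 365.9 K.
T = 22.2 + 365.9 = 388.1 °C.

388 °C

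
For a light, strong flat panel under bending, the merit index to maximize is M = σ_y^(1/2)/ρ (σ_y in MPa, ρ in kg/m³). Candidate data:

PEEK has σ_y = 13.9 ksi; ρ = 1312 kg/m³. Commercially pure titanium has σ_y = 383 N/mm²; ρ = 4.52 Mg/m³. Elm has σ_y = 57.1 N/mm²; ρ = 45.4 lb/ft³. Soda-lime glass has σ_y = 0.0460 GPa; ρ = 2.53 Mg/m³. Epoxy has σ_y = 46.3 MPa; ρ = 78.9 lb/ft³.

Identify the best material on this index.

After converting to SI:
  PEEK: σ_y = 95.84 MPa, ρ = 1312 kg/m³
  commercially pure titanium: σ_y = 383.0 MPa, ρ = 4520 kg/m³
  elm: σ_y = 57.10 MPa, ρ = 727.2 kg/m³
  soda-lime glass: σ_y = 46.00 MPa, ρ = 2530 kg/m³
  epoxy: σ_y = 46.30 MPa, ρ = 1264 kg/m³
  elm: M = 10.4×10⁻³
  PEEK: M = 7.46×10⁻³
  epoxy: M = 5.38×10⁻³
  commercially pure titanium: M = 4.33×10⁻³
  soda-lime glass: M = 2.68×10⁻³
Elm ranks first.

elm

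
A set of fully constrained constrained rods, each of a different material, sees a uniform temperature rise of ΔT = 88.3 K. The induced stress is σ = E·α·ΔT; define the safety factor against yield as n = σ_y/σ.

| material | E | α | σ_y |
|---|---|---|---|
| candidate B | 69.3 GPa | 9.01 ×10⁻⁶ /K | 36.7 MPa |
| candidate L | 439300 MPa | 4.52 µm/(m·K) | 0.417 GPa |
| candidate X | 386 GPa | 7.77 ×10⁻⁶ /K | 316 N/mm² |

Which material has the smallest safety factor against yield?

candidate B

With everything in SI (GPa, ×10⁻⁶/K, MPa):
  candidate B: E = 69.30, α = 9.01, σ_y = 36.70 → σ = 55.1 MPa, n = 0.666
  candidate L: E = 439.3, α = 4.52, σ_y = 417.0 → σ = 175 MPa, n = 2.38
  candidate X: E = 386.0, α = 7.77, σ_y = 316.0 → σ = 265 MPa, n = 1.19
Candidate B has the lowest safety factor, n = 0.666.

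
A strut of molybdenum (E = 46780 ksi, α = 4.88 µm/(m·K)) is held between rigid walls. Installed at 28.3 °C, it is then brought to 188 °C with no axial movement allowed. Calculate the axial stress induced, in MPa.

251 MPa

E = 46780 ksi = 322.5 GPa.
ΔT = 159.7 K. Constrained thermal stress σ = E·α·ΔT = 322.5×10³ MPa × 4.88×10⁻⁶ × 159.7 = 251 MPa (compressive).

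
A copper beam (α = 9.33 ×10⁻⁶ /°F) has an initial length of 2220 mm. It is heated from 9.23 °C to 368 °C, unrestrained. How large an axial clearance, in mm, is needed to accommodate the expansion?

Convert α: 9.33×10⁻⁶/°F × (9/5) = 16.8×10⁻⁶/K.
ΔT = 368 − 9.23 = 358.8 K.
ΔL = α·L₀·ΔT = 16.8×10⁻⁶ × 2220 mm × 358.8 K = 13.4 mm.

13.4 mm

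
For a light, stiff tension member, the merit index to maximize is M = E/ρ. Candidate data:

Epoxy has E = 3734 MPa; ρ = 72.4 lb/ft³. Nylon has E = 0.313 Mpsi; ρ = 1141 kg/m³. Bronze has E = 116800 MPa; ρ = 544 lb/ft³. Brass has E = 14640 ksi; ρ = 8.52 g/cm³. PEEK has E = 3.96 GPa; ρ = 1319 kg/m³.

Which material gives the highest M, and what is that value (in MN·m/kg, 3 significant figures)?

bronze, M = 13.4 MN·m/kg

Putting every candidate on a common basis:
  epoxy: E = 3.734 GPa, ρ = 1160 kg/m³
  nylon: E = 2.158 GPa, ρ = 1141 kg/m³
  bronze: E = 116.8 GPa, ρ = 8714 kg/m³
  brass: E = 100.9 GPa, ρ = 8520 kg/m³
  PEEK: E = 3.960 GPa, ρ = 1319 kg/m³
  bronze: M = 13.4 MN·m/kg
  brass: M = 11.8 MN·m/kg
  epoxy: M = 3.22 MN·m/kg
  PEEK: M = 3.00 MN·m/kg
  nylon: M = 1.89 MN·m/kg
The maximum is for bronze.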